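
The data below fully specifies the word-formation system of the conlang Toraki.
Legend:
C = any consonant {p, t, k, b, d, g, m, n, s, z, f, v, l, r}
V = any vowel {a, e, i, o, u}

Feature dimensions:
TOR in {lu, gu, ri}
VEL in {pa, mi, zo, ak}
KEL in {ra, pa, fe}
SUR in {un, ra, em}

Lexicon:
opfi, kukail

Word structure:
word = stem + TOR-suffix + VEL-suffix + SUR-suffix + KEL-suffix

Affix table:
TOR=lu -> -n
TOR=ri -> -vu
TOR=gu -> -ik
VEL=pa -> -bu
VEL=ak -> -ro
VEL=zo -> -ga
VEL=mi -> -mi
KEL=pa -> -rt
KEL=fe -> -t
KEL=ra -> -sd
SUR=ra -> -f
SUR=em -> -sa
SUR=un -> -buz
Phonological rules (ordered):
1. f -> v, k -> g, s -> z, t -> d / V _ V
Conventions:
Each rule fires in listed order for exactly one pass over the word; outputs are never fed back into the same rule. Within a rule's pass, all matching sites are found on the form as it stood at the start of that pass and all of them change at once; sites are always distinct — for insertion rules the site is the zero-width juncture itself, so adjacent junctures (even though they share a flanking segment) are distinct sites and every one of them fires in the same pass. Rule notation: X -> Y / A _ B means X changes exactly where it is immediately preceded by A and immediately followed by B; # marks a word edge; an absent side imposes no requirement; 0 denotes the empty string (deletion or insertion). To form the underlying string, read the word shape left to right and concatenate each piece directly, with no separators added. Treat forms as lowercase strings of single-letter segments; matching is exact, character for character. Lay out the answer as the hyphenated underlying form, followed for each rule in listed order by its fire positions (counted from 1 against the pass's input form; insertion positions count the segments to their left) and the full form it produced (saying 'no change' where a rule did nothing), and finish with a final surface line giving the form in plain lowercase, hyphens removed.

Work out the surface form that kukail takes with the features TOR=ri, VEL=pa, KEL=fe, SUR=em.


underlying: kukail-vu-bu-sa-t
1. f -> v, k -> g, s -> z, t -> d / V _ V: fires at position(s) 3, 11: kugailvubuzat
surface: kugailvubuzat


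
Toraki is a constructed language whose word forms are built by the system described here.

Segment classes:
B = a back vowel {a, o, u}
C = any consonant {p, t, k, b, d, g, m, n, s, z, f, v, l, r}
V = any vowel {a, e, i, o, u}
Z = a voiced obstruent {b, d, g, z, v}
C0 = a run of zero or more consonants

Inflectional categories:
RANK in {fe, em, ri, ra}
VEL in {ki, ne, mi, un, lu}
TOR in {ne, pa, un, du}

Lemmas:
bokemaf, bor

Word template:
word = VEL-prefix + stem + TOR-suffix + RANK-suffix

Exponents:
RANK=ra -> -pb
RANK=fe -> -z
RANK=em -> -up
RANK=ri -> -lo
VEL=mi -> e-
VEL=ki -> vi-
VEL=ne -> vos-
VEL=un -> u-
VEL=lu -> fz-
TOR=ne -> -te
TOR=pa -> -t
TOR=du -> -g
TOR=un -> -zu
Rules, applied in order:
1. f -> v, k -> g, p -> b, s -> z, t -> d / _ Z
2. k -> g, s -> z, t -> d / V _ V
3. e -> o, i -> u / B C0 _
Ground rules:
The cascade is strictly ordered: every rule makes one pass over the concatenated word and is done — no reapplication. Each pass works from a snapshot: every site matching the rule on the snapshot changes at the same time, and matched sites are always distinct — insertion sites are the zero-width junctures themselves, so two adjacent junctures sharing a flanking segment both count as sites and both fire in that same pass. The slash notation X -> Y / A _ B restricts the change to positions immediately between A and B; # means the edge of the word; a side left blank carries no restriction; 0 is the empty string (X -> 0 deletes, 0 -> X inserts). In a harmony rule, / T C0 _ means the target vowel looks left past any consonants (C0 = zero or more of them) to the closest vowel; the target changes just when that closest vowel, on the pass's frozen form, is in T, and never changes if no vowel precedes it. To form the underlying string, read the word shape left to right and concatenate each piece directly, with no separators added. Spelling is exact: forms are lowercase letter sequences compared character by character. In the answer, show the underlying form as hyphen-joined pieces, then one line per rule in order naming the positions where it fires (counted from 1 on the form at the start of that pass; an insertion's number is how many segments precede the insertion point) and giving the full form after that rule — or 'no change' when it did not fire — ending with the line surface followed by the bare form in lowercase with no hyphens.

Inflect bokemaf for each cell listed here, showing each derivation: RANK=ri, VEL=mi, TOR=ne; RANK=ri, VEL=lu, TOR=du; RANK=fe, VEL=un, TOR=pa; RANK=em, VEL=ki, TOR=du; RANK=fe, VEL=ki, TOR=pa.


cell RANK=ri, VEL=mi, TOR=ne:
underlying: e-bokemaf-te-lo
1. f -> v, k -> g, p -> b, s -> z, t -> d / _ Z: no change
2. k -> g, s -> z, t -> d / V _ V: fires at position(s) 4: ebogemaftelo
3. e -> o, i -> u / B C0 _: fires at position(s) 5, 10: ebogomaftolo
surface: ebogomaftolo

cell RANK=ri, VEL=lu, TOR=du:
underlying: fz-bokemaf-g-lo
1. f -> v, k -> g, p -> b, s -> z, t -> d / _ Z: fires at position(s) 1, 9: vzbokemavglo
2. k -> g, s -> z, t -> d / V _ V: fires at position(s) 5: vzbogemavglo
3. e -> o, i -> u / B C0 _: fires at position(s) 6: vzbogomavglo
surface: vzbogomavglo

cell RANK=fe, VEL=un, TOR=pa:
underlying: u-bokemaf-t-z
1. f -> v, k -> g, p -> b, s -> z, t -> d / _ Z: fires at position(s) 9: ubokemafdz
2. k -> g, s -> z, t -> d / V _ V: fires at position(s) 4: ubogemafdz
3. e -> o, i -> u / B C0 _: fires at position(s) 5: ubogomafdz
surface: ubogomafdz

cell RANK=em, VEL=ki, TOR=du:
underlying: vi-bokemaf-g-up
1. f -> v, k -> g, p -> b, s -> z, t -> d / _ Z: fires at position(s) 9: vibokemavgup
2. k -> g, s -> z, t -> d / V _ V: fires at position(s) 5: vibogemavgup
3. e -> o, i -> u / B C0 _: fires at position(s) 6: vibogomavgup
surface: vibogomavgup

cell RANK=fe, VEL=ki, TOR=pa:
underlying: vi-bokemaf-t-z
1. f -> v, k -> g, p -> b, s -> z, t -> d / _ Z: fires at position(s) 10: vibokemafdz
2. k -> g, s -> z, t -> d / V _ V: fires at position(s) 5: vibogemafdz
3. e -> o, i -> u / B C0 _: fires at position(s) 6: vibogomafdz
surface: vibogomafdz


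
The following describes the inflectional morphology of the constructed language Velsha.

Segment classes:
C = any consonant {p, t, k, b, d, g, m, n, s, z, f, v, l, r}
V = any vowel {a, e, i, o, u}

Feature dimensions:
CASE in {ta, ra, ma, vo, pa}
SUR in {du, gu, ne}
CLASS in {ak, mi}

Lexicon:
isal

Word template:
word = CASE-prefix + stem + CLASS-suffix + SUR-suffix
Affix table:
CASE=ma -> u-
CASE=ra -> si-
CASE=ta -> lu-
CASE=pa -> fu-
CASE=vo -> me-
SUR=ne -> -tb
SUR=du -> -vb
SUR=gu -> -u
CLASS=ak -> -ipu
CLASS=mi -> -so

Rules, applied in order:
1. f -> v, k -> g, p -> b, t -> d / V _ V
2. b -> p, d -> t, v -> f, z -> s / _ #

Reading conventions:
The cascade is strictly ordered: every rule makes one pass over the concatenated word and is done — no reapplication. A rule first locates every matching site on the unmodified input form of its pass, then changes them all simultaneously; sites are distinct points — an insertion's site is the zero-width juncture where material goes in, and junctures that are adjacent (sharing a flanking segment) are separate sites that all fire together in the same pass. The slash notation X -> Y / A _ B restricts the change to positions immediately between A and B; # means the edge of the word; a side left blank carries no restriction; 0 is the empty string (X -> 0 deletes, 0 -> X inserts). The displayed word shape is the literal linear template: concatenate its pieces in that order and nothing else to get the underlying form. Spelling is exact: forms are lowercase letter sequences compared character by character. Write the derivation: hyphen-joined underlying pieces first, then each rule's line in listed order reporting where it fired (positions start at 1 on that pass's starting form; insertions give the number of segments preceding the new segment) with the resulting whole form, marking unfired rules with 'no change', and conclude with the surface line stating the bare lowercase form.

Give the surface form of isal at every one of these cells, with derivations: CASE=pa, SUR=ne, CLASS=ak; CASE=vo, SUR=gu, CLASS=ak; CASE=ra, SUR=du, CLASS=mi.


cell CASE=pa, SUR=ne, CLASS=ak:
underlying: fu-isal-ipu-tb
1. f -> v, k -> g, p -> b, t -> d / V _ V: fires at position(s) 8: fuisalibutb
2. b -> p, d -> t, v -> f, z -> s / _ #: fires at position(s) 11: fuisalibutp
surface: fuisalibutp

cell CASE=vo, SUR=gu, CLASS=ak:
underlying: me-isal-ipu-u
1. f -> v, k -> g, p -> b, t -> d / V _ V: fires at position(s) 8: meisalibuu
2. b -> p, d -> t, v -> f, z -> s / _ #: no change
surface: meisalibuu

cell CASE=ra, SUR=du, CLASS=mi:
underlying: si-isal-so-vb
1. f -> v, k -> g, p -> b, t -> d / V _ V: no change
2. b -> p, d -> t, v -> f, z -> s / _ #: fires at position(s) 10: siisalsovp
surface: siisalsovp


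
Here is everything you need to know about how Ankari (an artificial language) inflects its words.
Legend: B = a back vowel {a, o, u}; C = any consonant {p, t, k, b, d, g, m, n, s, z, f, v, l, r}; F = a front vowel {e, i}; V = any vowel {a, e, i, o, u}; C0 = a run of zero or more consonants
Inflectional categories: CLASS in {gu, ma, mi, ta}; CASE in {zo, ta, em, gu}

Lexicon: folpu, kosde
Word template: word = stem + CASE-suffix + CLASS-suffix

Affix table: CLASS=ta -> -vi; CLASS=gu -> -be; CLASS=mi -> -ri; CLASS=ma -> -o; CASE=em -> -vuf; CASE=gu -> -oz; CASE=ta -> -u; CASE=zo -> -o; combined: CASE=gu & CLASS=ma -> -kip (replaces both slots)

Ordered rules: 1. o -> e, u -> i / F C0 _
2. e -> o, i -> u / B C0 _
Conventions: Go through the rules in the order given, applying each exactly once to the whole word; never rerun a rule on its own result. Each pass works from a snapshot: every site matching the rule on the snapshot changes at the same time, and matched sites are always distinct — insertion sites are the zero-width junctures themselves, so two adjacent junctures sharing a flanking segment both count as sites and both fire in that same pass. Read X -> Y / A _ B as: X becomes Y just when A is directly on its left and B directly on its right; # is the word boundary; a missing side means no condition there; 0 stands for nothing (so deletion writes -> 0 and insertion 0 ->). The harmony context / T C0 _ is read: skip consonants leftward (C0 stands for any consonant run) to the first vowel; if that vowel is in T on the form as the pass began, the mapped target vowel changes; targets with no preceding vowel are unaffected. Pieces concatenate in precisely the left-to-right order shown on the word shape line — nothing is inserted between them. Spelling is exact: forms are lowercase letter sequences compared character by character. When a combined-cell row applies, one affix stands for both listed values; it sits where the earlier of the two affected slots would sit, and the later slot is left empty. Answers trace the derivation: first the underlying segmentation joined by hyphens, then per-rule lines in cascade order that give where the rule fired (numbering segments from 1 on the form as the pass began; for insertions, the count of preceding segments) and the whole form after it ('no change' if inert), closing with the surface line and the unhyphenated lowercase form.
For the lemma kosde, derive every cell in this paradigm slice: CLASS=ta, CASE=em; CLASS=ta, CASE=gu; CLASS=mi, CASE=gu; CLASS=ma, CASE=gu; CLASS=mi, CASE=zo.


cell CLASS=ta, CASE=em:
underlying: kosde-vuf-vi
1. o -> e, u -> i / F C0 _: fires at position(s) 7: kosdevifvi
2. e -> o, i -> u / B C0 _: fires at position(s) 5: kosdovifvi
surface: kosdovifvi

cell CLASS=ta, CASE=gu:
underlying: kosde-oz-vi
1. o -> e, u -> i / F C0 _: fires at position(s) 6: kosdeezvi
2. e -> o, i -> u / B C0 _: fires at position(s) 5: kosdoezvi
surface: kosdoezvi

cell CLASS=mi, CASE=gu:
underlying: kosde-oz-ri
1. o -> e, u -> i / F C0 _: fires at position(s) 6: kosdeezri
2. e -> o, i -> u / B C0 _: fires at position(s) 5: kosdoezri
surface: kosdoezri

cell CLASS=ma, CASE=gu:
underlying: kosde-kip
1. o -> e, u -> i / F C0 _: no change
2. e -> o, i -> u / B C0 _: fires at position(s) 5: kosdokip
surface: kosdokip

cell CLASS=mi, CASE=zo:
underlying: kosde-o-ri
1. o -> e, u -> i / F C0 _: fires at position(s) 6: kosdeeri
2. e -> o, i -> u / B C0 _: fires at position(s) 5: kosdoeri
surface: kosdoeri


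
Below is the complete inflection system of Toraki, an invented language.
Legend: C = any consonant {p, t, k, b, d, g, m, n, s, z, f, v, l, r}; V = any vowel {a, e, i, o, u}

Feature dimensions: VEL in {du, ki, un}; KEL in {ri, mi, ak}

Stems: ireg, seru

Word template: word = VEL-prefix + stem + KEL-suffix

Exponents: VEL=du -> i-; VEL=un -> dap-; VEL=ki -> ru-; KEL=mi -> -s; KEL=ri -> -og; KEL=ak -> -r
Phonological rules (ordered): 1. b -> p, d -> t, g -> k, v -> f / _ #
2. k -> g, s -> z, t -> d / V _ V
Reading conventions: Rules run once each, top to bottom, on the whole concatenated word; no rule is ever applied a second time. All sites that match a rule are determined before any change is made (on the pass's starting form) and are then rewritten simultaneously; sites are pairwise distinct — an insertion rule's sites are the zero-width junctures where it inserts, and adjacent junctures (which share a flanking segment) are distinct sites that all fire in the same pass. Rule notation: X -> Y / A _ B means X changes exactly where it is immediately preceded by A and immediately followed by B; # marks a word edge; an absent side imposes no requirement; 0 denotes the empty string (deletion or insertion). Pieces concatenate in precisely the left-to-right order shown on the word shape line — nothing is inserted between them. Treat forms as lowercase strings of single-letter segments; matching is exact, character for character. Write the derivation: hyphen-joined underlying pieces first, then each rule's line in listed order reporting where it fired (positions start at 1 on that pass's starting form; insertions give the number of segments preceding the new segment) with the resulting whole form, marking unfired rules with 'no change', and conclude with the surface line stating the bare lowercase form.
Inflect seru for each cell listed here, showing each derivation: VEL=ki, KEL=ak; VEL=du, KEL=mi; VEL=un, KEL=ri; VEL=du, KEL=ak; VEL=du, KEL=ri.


cell VEL=ki, KEL=ak:
underlying: ru-seru-r
1. b -> p, d -> t, g -> k, v -> f / _ #: no change
2. k -> g, s -> z, t -> d / V _ V: fires at position(s) 3: ruzerur
surface: ruzerur

cell VEL=du, KEL=mi:
underlying: i-seru-s
1. b -> p, d -> t, g -> k, v -> f / _ #: no change
2. k -> g, s -> z, t -> d / V _ V: fires at position(s) 2: izerus
surface: izerus

cell VEL=un, KEL=ri:
underlying: dap-seru-og
1. b -> p, d -> t, g -> k, v -> f / _ #: fires at position(s) 9: dapseruok
2. k -> g, s -> z, t -> d / V _ V: no change
surface: dapseruok

cell VEL=du, KEL=ak:
underlying: i-seru-r
1. b -> p, d -> t, g -> k, v -> f / _ #: no change
2. k -> g, s -> z, t -> d / V _ V: fires at position(s) 2: izerur
surface: izerur

cell VEL=du, KEL=ri:
underlying: i-seru-og
1. b -> p, d -> t, g -> k, v -> f / _ #: fires at position(s) 7: iseruok
2. k -> g, s -> z, t -> d / V _ V: fires at position(s) 2: izeruok
surface: izeruok


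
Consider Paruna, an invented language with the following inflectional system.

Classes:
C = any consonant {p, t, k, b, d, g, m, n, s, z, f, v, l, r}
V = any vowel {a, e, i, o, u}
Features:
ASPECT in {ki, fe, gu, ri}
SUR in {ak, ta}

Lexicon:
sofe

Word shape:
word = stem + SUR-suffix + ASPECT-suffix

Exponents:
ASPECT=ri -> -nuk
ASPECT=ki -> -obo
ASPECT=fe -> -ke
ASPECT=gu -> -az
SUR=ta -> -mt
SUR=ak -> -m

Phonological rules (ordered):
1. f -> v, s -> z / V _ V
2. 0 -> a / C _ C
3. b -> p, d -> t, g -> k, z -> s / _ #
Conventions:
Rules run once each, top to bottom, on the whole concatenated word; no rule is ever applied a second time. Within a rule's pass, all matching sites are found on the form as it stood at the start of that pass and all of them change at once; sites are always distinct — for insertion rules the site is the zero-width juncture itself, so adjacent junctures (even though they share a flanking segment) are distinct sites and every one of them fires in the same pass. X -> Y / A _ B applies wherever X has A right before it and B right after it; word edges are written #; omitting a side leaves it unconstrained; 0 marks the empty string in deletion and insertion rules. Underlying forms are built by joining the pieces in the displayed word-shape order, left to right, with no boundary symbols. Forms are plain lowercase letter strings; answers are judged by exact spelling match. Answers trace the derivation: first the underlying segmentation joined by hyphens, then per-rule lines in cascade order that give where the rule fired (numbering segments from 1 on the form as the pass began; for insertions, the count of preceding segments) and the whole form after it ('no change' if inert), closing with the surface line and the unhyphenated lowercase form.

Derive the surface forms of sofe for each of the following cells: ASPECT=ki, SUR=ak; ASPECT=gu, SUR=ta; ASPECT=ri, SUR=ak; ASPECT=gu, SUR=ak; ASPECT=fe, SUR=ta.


cell ASPECT=ki, SUR=ak:
underlying: sofe-m-obo
1. f -> v, s -> z / V _ V: fires at position(s) 3: sovemobo
2. 0 -> a / C _ C: no change
3. b -> p, d -> t, g -> k, z -> s / _ #: no change
surface: sovemobo

cell ASPECT=gu, SUR=ta:
underlying: sofe-mt-az
1. f -> v, s -> z / V _ V: fires at position(s) 3: sovemtaz
2. 0 -> a / C _ C: inserts after position(s) 5: sovemataz
3. b -> p, d -> t, g -> k, z -> s / _ #: fires at position(s) 9: sovematas
surface: sovematas

cell ASPECT=ri, SUR=ak:
underlying: sofe-m-nuk
1. f -> v, s -> z / V _ V: fires at position(s) 3: sovemnuk
2. 0 -> a / C _ C: inserts after position(s) 5: sovemanuk
3. b -> p, d -> t, g -> k, z -> s / _ #: no change
surface: sovemanuk

cell ASPECT=gu, SUR=ak:
underlying: sofe-m-az
1. f -> v, s -> z / V _ V: fires at position(s) 3: sovemaz
2. 0 -> a / C _ C: no change
3. b -> p, d -> t, g -> k, z -> s / _ #: fires at position(s) 7: sovemas
surface: sovemas

cell ASPECT=fe, SUR=ta:
underlying: sofe-mt-ke
1. f -> v, s -> z / V _ V: fires at position(s) 3: sovemtke
2. 0 -> a / C _ C: inserts after position(s) 5, 6: sovematake
3. b -> p, d -> t, g -> k, z -> s / _ #: no change
surface: sovematake


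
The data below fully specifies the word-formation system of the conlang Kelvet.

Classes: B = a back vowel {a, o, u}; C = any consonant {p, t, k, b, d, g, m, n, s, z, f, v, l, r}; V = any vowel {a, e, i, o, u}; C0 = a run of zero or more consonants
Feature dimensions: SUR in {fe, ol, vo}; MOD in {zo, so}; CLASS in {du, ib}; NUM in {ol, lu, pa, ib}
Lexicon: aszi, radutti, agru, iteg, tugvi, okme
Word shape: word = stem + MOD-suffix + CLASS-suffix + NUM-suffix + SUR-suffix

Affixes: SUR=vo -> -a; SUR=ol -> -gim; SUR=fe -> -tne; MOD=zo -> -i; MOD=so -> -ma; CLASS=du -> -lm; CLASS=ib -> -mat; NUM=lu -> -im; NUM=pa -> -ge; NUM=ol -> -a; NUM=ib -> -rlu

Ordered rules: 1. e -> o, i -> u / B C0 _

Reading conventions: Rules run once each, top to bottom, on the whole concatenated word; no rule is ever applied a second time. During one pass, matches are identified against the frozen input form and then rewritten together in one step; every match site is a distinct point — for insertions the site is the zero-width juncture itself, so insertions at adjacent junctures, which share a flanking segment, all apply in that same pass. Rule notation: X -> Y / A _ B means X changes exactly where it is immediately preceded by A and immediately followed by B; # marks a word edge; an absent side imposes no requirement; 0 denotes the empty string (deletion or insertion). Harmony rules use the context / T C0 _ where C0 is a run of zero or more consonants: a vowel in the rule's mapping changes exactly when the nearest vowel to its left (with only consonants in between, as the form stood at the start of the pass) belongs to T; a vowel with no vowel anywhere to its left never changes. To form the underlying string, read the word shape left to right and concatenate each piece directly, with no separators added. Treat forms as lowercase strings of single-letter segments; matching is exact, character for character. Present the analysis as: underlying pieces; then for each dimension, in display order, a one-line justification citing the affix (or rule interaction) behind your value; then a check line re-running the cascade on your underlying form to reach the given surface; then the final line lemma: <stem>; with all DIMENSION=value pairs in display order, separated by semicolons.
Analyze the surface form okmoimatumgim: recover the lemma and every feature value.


underlying: okme-i-mat-im-gim
SUR=ol - signalled by the affix -gim
MOD=zo - signalled by the affix -i
CLASS=ib - signalled by the affix -mat
NUM=lu - signalled by the affix -im
check: okmeimatimgim -> okmoimatumgim
lemma: okme; SUR=ol; MOD=zo; CLASS=ib; NUM=lu


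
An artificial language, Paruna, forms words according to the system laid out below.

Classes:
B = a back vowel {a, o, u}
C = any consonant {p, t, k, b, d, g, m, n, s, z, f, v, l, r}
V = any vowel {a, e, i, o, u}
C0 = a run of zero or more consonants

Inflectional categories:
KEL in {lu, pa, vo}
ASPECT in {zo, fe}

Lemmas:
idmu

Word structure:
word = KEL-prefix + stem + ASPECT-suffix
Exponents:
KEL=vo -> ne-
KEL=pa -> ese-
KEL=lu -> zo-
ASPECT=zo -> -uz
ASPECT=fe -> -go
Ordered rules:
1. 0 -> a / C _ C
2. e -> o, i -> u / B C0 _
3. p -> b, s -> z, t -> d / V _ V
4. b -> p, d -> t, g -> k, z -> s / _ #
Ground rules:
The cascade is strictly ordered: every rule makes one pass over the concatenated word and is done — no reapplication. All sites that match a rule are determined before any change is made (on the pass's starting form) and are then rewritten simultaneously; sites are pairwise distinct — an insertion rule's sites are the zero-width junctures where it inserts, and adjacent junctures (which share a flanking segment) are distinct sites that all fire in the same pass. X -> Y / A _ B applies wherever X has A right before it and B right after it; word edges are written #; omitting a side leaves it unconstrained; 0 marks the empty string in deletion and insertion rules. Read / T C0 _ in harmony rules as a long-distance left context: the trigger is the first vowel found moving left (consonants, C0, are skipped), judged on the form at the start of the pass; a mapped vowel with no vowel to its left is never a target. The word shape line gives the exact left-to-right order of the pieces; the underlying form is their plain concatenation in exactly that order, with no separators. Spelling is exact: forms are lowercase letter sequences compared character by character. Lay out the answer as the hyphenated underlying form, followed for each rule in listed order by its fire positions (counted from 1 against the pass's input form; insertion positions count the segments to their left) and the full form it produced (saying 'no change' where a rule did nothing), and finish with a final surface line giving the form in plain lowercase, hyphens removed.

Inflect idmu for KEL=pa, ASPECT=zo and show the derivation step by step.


underlying: ese-idmu-uz
1. 0 -> a / C _ C: inserts after position(s) 5: eseidamuuz
2. e -> o, i -> u / B C0 _: no change
3. p -> b, s -> z, t -> d / V _ V: fires at position(s) 2: ezeidamuuz
4. b -> p, d -> t, g -> k, z -> s / _ #: fires at position(s) 10: ezeidamuus
surface: ezeidamuus


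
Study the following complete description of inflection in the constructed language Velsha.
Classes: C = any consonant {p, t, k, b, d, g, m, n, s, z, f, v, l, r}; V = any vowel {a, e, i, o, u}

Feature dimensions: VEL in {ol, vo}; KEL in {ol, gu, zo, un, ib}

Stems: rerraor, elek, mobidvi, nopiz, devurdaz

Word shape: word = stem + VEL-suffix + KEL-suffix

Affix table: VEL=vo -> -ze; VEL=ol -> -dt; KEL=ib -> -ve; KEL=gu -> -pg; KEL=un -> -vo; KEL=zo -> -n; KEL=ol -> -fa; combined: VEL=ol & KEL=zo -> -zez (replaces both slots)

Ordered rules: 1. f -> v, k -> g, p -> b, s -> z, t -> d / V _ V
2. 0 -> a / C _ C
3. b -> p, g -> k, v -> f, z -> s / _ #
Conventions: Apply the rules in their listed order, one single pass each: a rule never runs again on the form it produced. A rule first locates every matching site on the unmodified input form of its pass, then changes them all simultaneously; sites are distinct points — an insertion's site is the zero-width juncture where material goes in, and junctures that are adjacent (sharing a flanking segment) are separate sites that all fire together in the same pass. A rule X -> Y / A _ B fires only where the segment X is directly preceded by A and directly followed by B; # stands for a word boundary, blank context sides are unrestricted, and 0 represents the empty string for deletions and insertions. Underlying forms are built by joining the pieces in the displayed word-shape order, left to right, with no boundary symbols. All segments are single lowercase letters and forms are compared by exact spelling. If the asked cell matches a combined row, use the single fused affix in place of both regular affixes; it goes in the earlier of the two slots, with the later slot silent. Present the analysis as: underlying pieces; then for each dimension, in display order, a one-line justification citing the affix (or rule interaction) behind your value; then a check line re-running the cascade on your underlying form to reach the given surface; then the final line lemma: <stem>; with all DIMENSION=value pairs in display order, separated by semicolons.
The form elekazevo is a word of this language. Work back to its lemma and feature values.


underlying: elek-ze-vo
VEL=vo - signalled by the affix -ze
KEL=un - signalled by the affix -vo
check: elekzevo -> elekzevo -> elekazevo -> elekazevo
lemma: elek; VEL=vo; KEL=un


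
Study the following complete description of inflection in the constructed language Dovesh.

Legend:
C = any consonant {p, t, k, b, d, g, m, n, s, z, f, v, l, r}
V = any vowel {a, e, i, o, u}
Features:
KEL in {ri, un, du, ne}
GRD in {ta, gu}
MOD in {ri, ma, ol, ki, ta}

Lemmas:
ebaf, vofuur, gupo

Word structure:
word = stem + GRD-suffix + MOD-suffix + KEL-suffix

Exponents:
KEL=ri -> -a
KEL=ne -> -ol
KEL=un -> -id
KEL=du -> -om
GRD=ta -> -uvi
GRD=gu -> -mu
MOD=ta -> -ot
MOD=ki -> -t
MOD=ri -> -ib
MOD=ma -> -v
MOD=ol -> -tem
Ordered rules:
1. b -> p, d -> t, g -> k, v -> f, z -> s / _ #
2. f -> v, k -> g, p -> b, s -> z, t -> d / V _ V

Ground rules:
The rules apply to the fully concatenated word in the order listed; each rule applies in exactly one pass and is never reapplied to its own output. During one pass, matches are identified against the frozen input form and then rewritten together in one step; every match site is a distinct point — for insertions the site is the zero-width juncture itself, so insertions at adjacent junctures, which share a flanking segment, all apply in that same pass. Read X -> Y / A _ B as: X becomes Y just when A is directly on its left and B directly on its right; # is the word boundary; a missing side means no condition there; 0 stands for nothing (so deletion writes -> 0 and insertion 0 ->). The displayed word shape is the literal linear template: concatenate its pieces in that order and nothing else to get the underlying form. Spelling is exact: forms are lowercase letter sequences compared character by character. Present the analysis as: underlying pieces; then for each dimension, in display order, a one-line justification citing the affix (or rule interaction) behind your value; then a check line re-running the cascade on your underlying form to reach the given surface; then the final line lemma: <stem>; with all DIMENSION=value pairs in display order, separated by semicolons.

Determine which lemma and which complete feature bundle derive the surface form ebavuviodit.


underlying: ebaf-uvi-ot-id
KEL=un - signalled by the affix -id
GRD=ta - signalled by the affix -uvi
MOD=ta - signalled by the affix -ot
check: ebafuviotid -> ebafuviotit -> ebavuviodit
lemma: ebaf; KEL=un; GRD=ta; MOD=ta


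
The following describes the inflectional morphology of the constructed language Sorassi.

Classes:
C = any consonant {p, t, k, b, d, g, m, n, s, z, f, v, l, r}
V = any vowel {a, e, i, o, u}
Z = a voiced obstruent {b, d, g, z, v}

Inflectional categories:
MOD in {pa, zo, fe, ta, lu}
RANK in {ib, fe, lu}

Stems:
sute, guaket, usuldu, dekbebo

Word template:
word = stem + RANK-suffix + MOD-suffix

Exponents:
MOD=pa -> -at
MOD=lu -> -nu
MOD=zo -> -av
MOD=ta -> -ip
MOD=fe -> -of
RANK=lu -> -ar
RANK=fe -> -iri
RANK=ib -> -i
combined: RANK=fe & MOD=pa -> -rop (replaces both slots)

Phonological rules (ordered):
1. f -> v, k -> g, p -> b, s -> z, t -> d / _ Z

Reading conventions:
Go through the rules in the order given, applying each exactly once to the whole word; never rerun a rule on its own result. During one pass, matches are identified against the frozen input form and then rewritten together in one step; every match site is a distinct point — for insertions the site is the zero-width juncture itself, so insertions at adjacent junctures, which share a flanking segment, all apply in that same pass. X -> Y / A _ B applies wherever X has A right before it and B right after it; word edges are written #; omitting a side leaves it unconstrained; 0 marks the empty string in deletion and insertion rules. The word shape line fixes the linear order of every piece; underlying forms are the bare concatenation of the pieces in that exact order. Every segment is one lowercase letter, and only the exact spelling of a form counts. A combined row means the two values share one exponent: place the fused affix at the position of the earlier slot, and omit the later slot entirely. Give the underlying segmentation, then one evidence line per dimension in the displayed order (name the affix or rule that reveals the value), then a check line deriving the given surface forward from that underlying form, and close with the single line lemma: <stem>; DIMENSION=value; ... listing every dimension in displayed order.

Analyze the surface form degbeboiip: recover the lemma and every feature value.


underlying: dekbebo-i-ip
MOD=ta - signalled by the affix -ip
RANK=ib - signalled by the affix -i
check: dekbeboiip -> degbeboiip
lemma: dekbebo; MOD=ta; RANK=ib


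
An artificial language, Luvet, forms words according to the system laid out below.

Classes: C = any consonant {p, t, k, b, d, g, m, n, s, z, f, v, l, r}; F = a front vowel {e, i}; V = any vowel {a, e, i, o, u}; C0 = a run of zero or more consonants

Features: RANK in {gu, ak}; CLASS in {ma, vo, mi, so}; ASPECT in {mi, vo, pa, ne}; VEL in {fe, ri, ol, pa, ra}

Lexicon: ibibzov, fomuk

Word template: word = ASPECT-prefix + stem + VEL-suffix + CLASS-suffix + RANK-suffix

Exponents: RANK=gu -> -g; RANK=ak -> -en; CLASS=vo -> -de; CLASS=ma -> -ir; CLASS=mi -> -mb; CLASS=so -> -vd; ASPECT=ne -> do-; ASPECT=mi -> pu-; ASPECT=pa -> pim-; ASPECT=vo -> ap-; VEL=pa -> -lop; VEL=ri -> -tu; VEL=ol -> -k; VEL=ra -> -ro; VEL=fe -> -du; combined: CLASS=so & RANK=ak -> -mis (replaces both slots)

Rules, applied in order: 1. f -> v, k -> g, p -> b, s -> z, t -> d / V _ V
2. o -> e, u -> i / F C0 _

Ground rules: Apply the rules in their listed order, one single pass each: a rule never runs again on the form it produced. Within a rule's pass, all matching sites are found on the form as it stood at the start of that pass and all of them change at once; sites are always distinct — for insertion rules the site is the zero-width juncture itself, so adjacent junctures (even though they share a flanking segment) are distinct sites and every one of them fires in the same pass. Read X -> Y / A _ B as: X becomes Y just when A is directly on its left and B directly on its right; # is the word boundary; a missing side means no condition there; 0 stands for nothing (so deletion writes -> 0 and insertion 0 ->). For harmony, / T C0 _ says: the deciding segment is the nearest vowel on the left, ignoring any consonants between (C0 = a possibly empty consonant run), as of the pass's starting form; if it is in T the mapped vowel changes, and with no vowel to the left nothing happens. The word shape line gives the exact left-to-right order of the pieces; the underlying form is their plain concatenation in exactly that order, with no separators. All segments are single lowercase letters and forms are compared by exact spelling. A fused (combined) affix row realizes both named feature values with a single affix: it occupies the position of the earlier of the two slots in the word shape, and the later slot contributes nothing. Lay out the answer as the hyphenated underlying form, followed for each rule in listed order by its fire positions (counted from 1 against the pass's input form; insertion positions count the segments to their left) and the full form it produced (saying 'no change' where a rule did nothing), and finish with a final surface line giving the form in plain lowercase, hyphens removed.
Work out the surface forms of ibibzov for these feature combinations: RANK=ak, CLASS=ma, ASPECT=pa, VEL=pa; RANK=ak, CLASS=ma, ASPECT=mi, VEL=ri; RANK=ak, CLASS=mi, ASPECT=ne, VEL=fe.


cell RANK=ak, CLASS=ma, ASPECT=pa, VEL=pa:
underlying: pim-ibibzov-lop-ir-en
1. f -> v, k -> g, p -> b, s -> z, t -> d / V _ V: fires at position(s) 13: pimibibzovlobiren
2. o -> e, u -> i / F C0 _: fires at position(s) 9: pimibibzevlobiren
surface: pimibibzevlobiren

cell RANK=ak, CLASS=ma, ASPECT=mi, VEL=ri:
underlying: pu-ibibzov-tu-ir-en
1. f -> v, k -> g, p -> b, s -> z, t -> d / V _ V: no change
2. o -> e, u -> i / F C0 _: fires at position(s) 8: puibibzevtuiren
surface: puibibzevtuiren

cell RANK=ak, CLASS=mi, ASPECT=ne, VEL=fe:
underlying: do-ibibzov-du-mb-en
1. f -> v, k -> g, p -> b, s -> z, t -> d / V _ V: no change
2. o -> e, u -> i / F C0 _: fires at position(s) 8: doibibzevdumben
surface: doibibzevdumben


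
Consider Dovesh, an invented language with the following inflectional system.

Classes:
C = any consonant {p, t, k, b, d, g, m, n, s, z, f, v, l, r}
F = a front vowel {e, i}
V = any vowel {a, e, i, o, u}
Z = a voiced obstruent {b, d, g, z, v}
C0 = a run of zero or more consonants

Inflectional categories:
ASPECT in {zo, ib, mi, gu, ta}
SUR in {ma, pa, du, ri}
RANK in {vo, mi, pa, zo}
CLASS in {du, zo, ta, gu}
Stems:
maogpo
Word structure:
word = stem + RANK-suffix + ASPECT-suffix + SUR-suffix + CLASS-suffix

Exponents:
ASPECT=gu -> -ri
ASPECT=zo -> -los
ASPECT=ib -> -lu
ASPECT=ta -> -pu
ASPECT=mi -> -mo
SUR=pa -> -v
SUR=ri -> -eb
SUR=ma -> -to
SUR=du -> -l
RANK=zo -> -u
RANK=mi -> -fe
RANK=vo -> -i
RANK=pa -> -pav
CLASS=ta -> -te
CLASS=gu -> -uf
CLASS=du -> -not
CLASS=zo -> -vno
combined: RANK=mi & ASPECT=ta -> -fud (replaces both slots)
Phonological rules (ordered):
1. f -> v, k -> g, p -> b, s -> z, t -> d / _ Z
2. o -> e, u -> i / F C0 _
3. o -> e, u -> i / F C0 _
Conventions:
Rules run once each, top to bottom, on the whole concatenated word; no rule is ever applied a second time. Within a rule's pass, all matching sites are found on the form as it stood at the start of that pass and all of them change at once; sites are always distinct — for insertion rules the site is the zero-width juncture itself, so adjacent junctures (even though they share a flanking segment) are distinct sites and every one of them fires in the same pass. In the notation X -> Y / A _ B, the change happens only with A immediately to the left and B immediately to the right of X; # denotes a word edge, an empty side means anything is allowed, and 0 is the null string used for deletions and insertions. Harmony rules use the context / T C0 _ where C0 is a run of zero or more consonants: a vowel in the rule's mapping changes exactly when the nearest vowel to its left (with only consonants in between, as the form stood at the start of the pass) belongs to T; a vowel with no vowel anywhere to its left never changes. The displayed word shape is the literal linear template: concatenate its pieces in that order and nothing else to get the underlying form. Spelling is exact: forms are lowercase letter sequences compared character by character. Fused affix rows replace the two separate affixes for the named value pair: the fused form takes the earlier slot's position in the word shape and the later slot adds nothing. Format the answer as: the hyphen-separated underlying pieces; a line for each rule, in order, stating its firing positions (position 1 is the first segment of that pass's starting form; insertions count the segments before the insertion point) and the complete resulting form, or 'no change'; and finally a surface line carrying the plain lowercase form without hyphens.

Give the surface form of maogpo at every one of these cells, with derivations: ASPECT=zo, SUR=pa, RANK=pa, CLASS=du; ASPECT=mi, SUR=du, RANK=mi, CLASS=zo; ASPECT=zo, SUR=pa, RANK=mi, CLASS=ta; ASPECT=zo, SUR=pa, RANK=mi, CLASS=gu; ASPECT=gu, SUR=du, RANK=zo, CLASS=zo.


cell ASPECT=zo, SUR=pa, RANK=pa, CLASS=du:
underlying: maogpo-pav-los-v-not
1. f -> v, k -> g, p -> b, s -> z, t -> d / _ Z: fires at position(s) 12: maogpopavlozvnot
2. o -> e, u -> i / F C0 _: no change
3. o -> e, u -> i / F C0 _: no change
surface: maogpopavlozvnot

cell ASPECT=mi, SUR=du, RANK=mi, CLASS=zo:
underlying: maogpo-fe-mo-l-vno
1. f -> v, k -> g, p -> b, s -> z, t -> d / _ Z: no change
2. o -> e, u -> i / F C0 _: fires at position(s) 10: maogpofemelvno
3. o -> e, u -> i / F C0 _: fires at position(s) 14: maogpofemelvne
surface: maogpofemelvne

cell ASPECT=zo, SUR=pa, RANK=mi, CLASS=ta:
underlying: maogpo-fe-los-v-te
1. f -> v, k -> g, p -> b, s -> z, t -> d / _ Z: fires at position(s) 11: maogpofelozvte
2. o -> e, u -> i / F C0 _: fires at position(s) 10: maogpofelezvte
3. o -> e, u -> i / F C0 _: no change
surface: maogpofelezvte

cell ASPECT=zo, SUR=pa, RANK=mi, CLASS=gu:
underlying: maogpo-fe-los-v-uf
1. f -> v, k -> g, p -> b, s -> z, t -> d / _ Z: fires at position(s) 11: maogpofelozvuf
2. o -> e, u -> i / F C0 _: fires at position(s) 10: maogpofelezvuf
3. o -> e, u -> i / F C0 _: fires at position(s) 13: maogpofelezvif
surface: maogpofelezvif

cell ASPECT=gu, SUR=du, RANK=zo, CLASS=zo:
underlying: maogpo-u-ri-l-vno
1. f -> v, k -> g, p -> b, s -> z, t -> d / _ Z: no change
2. o -> e, u -> i / F C0 _: fires at position(s) 13: maogpourilvne
3. o -> e, u -> i / F C0 _: no change
surface: maogpourilvne


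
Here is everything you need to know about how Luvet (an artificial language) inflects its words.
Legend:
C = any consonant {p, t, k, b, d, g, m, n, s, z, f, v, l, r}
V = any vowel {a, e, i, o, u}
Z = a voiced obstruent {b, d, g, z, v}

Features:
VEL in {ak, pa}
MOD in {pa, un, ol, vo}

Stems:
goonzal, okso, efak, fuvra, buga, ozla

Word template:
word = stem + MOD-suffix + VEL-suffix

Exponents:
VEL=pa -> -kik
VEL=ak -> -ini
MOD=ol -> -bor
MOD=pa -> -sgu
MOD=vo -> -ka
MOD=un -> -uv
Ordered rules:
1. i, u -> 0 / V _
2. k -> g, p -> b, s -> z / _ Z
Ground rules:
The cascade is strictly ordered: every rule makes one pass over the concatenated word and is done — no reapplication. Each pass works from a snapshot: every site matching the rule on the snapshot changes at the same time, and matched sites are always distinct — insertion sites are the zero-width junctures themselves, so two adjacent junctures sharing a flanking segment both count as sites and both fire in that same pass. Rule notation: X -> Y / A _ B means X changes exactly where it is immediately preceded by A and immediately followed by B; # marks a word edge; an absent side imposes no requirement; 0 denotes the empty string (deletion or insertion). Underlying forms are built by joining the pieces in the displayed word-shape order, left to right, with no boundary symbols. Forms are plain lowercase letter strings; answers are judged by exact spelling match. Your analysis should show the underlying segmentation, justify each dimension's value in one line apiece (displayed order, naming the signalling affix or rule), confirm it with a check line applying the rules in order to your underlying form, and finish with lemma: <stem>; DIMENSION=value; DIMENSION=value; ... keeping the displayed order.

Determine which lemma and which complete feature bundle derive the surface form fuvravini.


underlying: fuvra-uv-ini
VEL=ak - signalled by the affix -ini
MOD=un - signalled by the affix -uv
check: fuvrauvini -> fuvravini -> fuvravini
lemma: fuvra; VEL=ak; MOD=un
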